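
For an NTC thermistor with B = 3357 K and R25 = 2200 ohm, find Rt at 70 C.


NTC thermistor equation: Rt = R25 * exp(B * (1/T - 1/T25)).
T in Kelvin: 343.15 K, T25 = 298.15 K
1/T - 1/T25 = 1/343.15 - 1/298.15 = -0.00043984
B * (1/T - 1/T25) = 3357 * -0.00043984 = -1.4765
Rt = 2200 * exp(-1.4765) = 502.5 ohm

502.5 ohm


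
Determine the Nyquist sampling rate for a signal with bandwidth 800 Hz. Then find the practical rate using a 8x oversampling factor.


By Nyquist theorem, fs_min = 2 * fmax.
fs_min = 2 * 800 = 1600 Hz
Practical rate = 8 * fs_min = 8 * 1600 = 12800 Hz

fs_min = 1600 Hz, fs_practical = 12800 Hz


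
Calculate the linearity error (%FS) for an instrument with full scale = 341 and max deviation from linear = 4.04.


Linearity error = (max deviation / full scale) * 100%.
Linearity = (4.04 / 341) * 100
Linearity = 1.185 %FS

1.185 %FS


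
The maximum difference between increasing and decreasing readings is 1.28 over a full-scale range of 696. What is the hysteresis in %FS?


Hysteresis = (max difference / full scale) * 100%.
H = (1.28 / 696) * 100
H = 0.184 %FS

0.184 %FS


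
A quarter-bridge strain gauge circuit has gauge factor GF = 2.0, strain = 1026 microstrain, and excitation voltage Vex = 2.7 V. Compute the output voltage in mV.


Quarter bridge output: Vout = (GF * epsilon * Vex) / 4.
Vout = (2.0 * 1026e-6 * 2.7) / 4
Vout = 0.0055404 / 4 V
Vout = 0.0013851 V = 1.3851 mV

1.3851 mV


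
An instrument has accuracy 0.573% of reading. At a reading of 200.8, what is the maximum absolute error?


Absolute error = (accuracy% / 100) * reading.
Error = (0.573 / 100) * 200.8
Error = 0.00573 * 200.8
Error = 1.1506

1.1506


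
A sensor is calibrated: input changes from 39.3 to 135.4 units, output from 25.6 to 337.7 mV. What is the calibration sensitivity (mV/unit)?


Sensitivity = (y2 - y1) / (x2 - x1).
S = (337.7 - 25.6) / (135.4 - 39.3)
S = 312.1 / 96.1
S = 3.2477 mV/unit

3.2477 mV/unit


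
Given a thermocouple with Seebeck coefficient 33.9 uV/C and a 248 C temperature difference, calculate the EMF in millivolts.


The thermocouple output V = sensitivity * dT.
V = 33.9 uV/C * 248 C
V = 8407.2 uV
V = 8.407 mV

8.407 mV


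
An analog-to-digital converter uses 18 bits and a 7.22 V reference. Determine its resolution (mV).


The resolution (LSB) of an ADC is Vref / 2^n.
LSB = 7.22 / 2^18
LSB = 7.22 / 262144
LSB = 2.754e-05 V = 0.02754211 mV

0.02754211 mV


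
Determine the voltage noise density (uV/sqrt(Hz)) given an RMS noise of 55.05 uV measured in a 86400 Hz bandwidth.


Noise spectral density = Vrms / sqrt(BW).
NSD = 55.05 / sqrt(86400)
NSD = 55.05 / 293.9388
NSD = 0.1873 uV/sqrt(Hz)

0.1873 uV/sqrt(Hz)


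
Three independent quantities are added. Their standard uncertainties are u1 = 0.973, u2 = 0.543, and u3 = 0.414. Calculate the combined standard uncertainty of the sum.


For a sum of independent quantities, uc = sqrt(u1^2 + u2^2 + u3^2).
uc = sqrt(0.973^2 + 0.543^2 + 0.414^2)
uc = sqrt(0.946729 + 0.294849 + 0.171396)
uc = 1.1887

1.1887


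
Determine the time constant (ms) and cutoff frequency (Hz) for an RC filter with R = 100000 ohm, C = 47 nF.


Time constant: tau = R * C.
tau = 100000 * 4.70e-08 = 0.0047 s
tau = 4.7 ms
Cutoff frequency: fc = 1 / (2*pi*R*C).
fc = 1 / (2*pi*0.0047) = 33.86 Hz

tau = 4.7 ms, fc = 33.86 Hz


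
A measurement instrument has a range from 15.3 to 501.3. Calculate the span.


Span = upper range - lower range.
Span = 501.3 - (15.3)
Span = 486.0

486.0


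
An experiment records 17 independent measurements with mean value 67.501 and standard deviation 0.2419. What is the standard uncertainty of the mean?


The standard uncertainty for Type A evaluation is u = s / sqrt(n).
u = 0.2419 / sqrt(17)
u = 0.2419 / 4.1231
u = 0.0587

0.0587


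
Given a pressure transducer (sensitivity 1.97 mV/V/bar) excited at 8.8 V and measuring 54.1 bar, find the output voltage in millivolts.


Output = sensitivity * Vex * P.
Vout = 1.97 * 8.8 * 54.1
Vout = 17.336 * 54.1
Vout = 937.88 mV

937.88 mV


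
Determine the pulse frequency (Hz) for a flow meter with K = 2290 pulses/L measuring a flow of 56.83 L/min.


Frequency = K * Q / 60 (converting L/min to L/s).
f = 2290 * 56.83 / 60
f = 130140.7 / 60
f = 2169.01 Hz

2169.01 Hz


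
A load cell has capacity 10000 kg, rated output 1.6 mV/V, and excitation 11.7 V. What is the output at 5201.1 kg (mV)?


Vout = rated_output * Vex * (load / capacity).
Vout = 1.6 * 11.7 * (5201.1 / 10000)
Vout = 1.6 * 11.7 * 0.52011
Vout = 9.736 mV

9.736 mV


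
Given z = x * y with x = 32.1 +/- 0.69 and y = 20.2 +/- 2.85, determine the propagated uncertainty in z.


For a product z = x*y, the relative uncertainty is:
uz/z = sqrt((ux/x)^2 + (uy/y)^2)
Relative uncertainties: ux/x = 0.69/32.1 = 0.021495
uy/y = 2.85/20.2 = 0.141089
z = 32.1 * 20.2 = 648.4
uz = 648.4 * sqrt(0.021495^2 + 0.141089^2) = 92.541

92.541


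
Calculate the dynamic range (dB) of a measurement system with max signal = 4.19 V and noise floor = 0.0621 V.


Dynamic range = 20 * log10(Vmax / Vnoise).
DR = 20 * log10(4.19 / 0.0621)
DR = 20 * log10(67.47)
DR = 36.58 dB

36.58 dB


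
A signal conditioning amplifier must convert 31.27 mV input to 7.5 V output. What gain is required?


Gain = Vout / Vin (converting to same units).
G = 7.5 V / 31.27 mV
G = 7500.0 mV / 31.27 mV
G = 239.85

239.85


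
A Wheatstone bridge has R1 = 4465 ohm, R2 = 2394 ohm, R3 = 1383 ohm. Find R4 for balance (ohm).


At balance: R1*R4 = R2*R3, so R4 = R2*R3/R1.
R4 = 2394 * 1383 / 4465
R4 = 3310902 / 4465
R4 = 741.52 ohm

741.52 ohm


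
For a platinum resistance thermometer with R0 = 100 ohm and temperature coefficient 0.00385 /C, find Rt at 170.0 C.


The RTD equation: Rt = R0 * (1 + alpha * T).
Rt = 100 * (1 + 0.00385 * 170.0)
Rt = 100 * (1 + 0.6545)
Rt = 100 * 1.6545
Rt = 165.45 ohm

165.45 ohm


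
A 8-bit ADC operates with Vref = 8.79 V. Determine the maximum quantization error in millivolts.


The maximum quantization error is +/- LSB/2.
LSB = Vref / 2^n = 8.79 / 256 = 0.03433594 V
Max error = LSB / 2 = 0.03433594 / 2 = 0.01716797 V
Max error = 17.168 mV

17.168 mV


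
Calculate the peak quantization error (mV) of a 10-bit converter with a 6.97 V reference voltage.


The maximum quantization error is +/- LSB/2.
LSB = Vref / 2^n = 6.97 / 1024 = 0.00680664 V
Max error = LSB / 2 = 0.00680664 / 2 = 0.00340332 V
Max error = 3.4033 mV

3.4033 mV


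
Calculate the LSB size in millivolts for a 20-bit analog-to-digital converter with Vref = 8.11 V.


The resolution (LSB) of an ADC is Vref / 2^n.
LSB = 8.11 / 2^20
LSB = 8.11 / 1048576
LSB = 7.73e-06 V = 0.0077343 mV

0.0077343 mV


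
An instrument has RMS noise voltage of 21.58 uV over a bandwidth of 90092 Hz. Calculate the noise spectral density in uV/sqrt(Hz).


Noise spectral density = Vrms / sqrt(BW).
NSD = 21.58 / sqrt(90092)
NSD = 21.58 / 300.1533
NSD = 0.0719 uV/sqrt(Hz)

0.0719 uV/sqrt(Hz)


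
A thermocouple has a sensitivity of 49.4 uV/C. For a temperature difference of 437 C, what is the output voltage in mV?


The thermocouple output V = sensitivity * dT.
V = 49.4 uV/C * 437 C
V = 21587.8 uV
V = 21.588 mV

21.588 mV


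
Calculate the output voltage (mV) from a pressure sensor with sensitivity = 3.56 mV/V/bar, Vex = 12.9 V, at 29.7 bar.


Output = sensitivity * Vex * P.
Vout = 3.56 * 12.9 * 29.7
Vout = 45.924 * 29.7
Vout = 1363.94 mV

1363.94 mV


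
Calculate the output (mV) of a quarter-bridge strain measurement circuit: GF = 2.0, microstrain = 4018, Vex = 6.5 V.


Quarter bridge output: Vout = (GF * epsilon * Vex) / 4.
Vout = (2.0 * 4018e-6 * 6.5) / 4
Vout = 0.052234 / 4 V
Vout = 0.0130585 V = 13.0585 mV

13.0585 mV


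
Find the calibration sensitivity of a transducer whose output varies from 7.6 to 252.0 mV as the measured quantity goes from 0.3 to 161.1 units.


Sensitivity = (y2 - y1) / (x2 - x1).
S = (252.0 - 7.6) / (161.1 - 0.3)
S = 244.4 / 160.8
S = 1.5199 mV/unit

1.5199 mV/unit


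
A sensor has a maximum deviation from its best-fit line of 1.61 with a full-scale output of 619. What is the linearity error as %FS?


Linearity error = (max deviation / full scale) * 100%.
Linearity = (1.61 / 619) * 100
Linearity = 0.26 %FS

0.26 %FS


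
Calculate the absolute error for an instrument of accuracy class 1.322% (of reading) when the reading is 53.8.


Absolute error = (accuracy% / 100) * reading.
Error = (1.322 / 100) * 53.8
Error = 0.01322 * 53.8
Error = 0.7112

0.7112


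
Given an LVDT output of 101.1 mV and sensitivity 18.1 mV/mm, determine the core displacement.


Displacement = Vout / sensitivity.
d = 101.1 / 18.1
d = 5.586 mm

5.586 mm


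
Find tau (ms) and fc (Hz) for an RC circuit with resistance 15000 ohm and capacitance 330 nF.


Time constant: tau = R * C.
tau = 15000 * 3.30e-07 = 0.00495 s
tau = 4.95 ms
Cutoff frequency: fc = 1 / (2*pi*R*C).
fc = 1 / (2*pi*0.00495) = 32.15 Hz

tau = 4.95 ms, fc = 32.15 Hz


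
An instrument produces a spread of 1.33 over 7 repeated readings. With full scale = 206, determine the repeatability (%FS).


Repeatability = (spread / full scale) * 100%.
R = (1.33 / 206) * 100
R = 0.646 %FS

0.646 %FS


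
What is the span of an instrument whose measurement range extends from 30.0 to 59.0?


Span = upper range - lower range.
Span = 59.0 - (30.0)
Span = 29.0

29.0


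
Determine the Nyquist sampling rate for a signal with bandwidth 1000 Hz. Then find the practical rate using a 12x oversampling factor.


By Nyquist theorem, fs_min = 2 * fmax.
fs_min = 2 * 1000 = 2000 Hz
Practical rate = 12 * fs_min = 12 * 2000 = 24000 Hz

fs_min = 2000 Hz, fs_practical = 24000 Hz


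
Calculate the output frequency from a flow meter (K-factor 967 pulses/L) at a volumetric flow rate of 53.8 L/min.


Frequency = K * Q / 60 (converting L/min to L/s).
f = 967 * 53.8 / 60
f = 52024.6 / 60
f = 867.08 Hz

867.08 Hz


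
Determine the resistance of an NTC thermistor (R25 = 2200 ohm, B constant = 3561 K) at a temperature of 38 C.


NTC thermistor equation: Rt = R25 * exp(B * (1/T - 1/T25)).
T in Kelvin: 311.15 K, T25 = 298.15 K
1/T - 1/T25 = 1/311.15 - 1/298.15 = -0.00014013
B * (1/T - 1/T25) = 3561 * -0.00014013 = -0.499
Rt = 2200 * exp(-0.499) = 1335.7 ohm

1335.7 ohm


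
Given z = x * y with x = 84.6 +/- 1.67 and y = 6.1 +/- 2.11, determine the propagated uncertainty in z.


For a product z = x*y, the relative uncertainty is:
uz/z = sqrt((ux/x)^2 + (uy/y)^2)
Relative uncertainties: ux/x = 1.67/84.6 = 0.01974
uy/y = 2.11/6.1 = 0.345902
z = 84.6 * 6.1 = 516.1
uz = 516.1 * sqrt(0.01974^2 + 0.345902^2) = 178.796

178.796


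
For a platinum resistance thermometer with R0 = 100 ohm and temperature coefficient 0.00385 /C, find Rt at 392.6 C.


The RTD equation: Rt = R0 * (1 + alpha * T).
Rt = 100 * (1 + 0.00385 * 392.6)
Rt = 100 * (1 + 1.51151)
Rt = 100 * 2.51151
Rt = 251.151 ohm

251.151 ohm


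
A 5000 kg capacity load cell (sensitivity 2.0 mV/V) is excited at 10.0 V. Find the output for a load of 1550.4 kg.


Vout = rated_output * Vex * (load / capacity).
Vout = 2.0 * 10.0 * (1550.4 / 5000)
Vout = 2.0 * 10.0 * 0.31008
Vout = 6.202 mV

6.202 mV


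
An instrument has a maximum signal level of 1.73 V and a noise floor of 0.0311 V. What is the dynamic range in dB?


Dynamic range = 20 * log10(Vmax / Vnoise).
DR = 20 * log10(1.73 / 0.0311)
DR = 20 * log10(55.63)
DR = 34.91 dB

34.91 dB


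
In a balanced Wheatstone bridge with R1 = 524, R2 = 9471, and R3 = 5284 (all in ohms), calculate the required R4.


At balance: R1*R4 = R2*R3, so R4 = R2*R3/R1.
R4 = 9471 * 5284 / 524
R4 = 50044764 / 524
R4 = 95505.27 ohm

95505.27 ohm


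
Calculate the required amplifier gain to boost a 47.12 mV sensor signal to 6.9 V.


Gain = Vout / Vin (converting to same units).
G = 6.9 V / 47.12 mV
G = 6900.0 mV / 47.12 mV
G = 146.43

146.43


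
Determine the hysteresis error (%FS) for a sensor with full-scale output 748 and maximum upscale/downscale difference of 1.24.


Hysteresis = (max difference / full scale) * 100%.
H = (1.24 / 748) * 100
H = 0.166 %FS

0.166 %FS


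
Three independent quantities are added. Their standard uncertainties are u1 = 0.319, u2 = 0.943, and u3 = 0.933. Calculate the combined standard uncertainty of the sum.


For a sum of independent quantities, uc = sqrt(u1^2 + u2^2 + u3^2).
uc = sqrt(0.319^2 + 0.943^2 + 0.933^2)
uc = sqrt(0.101761 + 0.889249 + 0.870489)
uc = 1.3644

1.3644


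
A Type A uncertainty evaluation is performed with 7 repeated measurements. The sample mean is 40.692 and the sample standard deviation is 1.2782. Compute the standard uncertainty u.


The standard uncertainty for Type A evaluation is u = s / sqrt(n).
u = 1.2782 / sqrt(7)
u = 1.2782 / 2.6458
u = 0.4831

0.4831


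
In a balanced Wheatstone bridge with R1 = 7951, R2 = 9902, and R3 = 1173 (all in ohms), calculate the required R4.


At balance: R1*R4 = R2*R3, so R4 = R2*R3/R1.
R4 = 9902 * 1173 / 7951
R4 = 11615046 / 7951
R4 = 1460.83 ohm

1460.83 ohm


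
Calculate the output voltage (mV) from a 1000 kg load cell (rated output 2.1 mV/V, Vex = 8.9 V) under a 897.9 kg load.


Vout = rated_output * Vex * (load / capacity).
Vout = 2.1 * 8.9 * (897.9 / 1000)
Vout = 2.1 * 8.9 * 0.8979
Vout = 16.782 mV

16.782 mV


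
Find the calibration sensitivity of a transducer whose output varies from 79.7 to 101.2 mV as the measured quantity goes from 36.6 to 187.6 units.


Sensitivity = (y2 - y1) / (x2 - x1).
S = (101.2 - 79.7) / (187.6 - 36.6)
S = 21.5 / 151.0
S = 0.1424 mV/unit

0.1424 mV/unit


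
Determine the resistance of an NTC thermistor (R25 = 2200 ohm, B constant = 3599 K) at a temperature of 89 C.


NTC thermistor equation: Rt = R25 * exp(B * (1/T - 1/T25)).
T in Kelvin: 362.15 K, T25 = 298.15 K
1/T - 1/T25 = 1/362.15 - 1/298.15 = -0.00059273
B * (1/T - 1/T25) = 3599 * -0.00059273 = -2.1332
Rt = 2200 * exp(-2.1332) = 260.6 ohm

260.6 ohm


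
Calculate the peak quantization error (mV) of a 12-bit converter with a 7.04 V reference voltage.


The maximum quantization error is +/- LSB/2.
LSB = Vref / 2^n = 7.04 / 4096 = 0.00171875 V
Max error = LSB / 2 = 0.00171875 / 2 = 0.00085938 V
Max error = 0.8594 mV

0.8594 mV


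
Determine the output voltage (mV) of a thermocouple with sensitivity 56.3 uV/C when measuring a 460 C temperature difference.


The thermocouple output V = sensitivity * dT.
V = 56.3 uV/C * 460 C
V = 25898.0 uV
V = 25.898 mV

25.898 mV


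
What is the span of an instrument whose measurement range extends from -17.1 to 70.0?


Span = upper range - lower range.
Span = 70.0 - (-17.1)
Span = 87.1

87.1


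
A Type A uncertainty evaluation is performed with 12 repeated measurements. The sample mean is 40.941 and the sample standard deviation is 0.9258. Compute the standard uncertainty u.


The standard uncertainty for Type A evaluation is u = s / sqrt(n).
u = 0.9258 / sqrt(12)
u = 0.9258 / 3.4641
u = 0.2673

0.2673


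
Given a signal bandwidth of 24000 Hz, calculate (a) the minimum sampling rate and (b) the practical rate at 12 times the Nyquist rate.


By Nyquist theorem, fs_min = 2 * fmax.
fs_min = 2 * 24000 = 48000 Hz
Practical rate = 12 * fs_min = 12 * 48000 = 576000 Hz

fs_min = 48000 Hz, fs_practical = 576000 Hz


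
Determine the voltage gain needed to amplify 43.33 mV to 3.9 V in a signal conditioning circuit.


Gain = Vout / Vin (converting to same units).
G = 3.9 V / 43.33 mV
G = 3900.0 mV / 43.33 mV
G = 90.01

90.01


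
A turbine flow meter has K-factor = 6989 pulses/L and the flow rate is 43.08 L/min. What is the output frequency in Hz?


Frequency = K * Q / 60 (converting L/min to L/s).
f = 6989 * 43.08 / 60
f = 301086.12 / 60
f = 5018.1 Hz

5018.1 Hz


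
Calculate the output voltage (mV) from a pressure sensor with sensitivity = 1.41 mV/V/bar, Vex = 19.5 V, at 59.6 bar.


Output = sensitivity * Vex * P.
Vout = 1.41 * 19.5 * 59.6
Vout = 27.495 * 59.6
Vout = 1638.7 mV

1638.7 mV


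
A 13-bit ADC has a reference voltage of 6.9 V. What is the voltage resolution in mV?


The resolution (LSB) of an ADC is Vref / 2^n.
LSB = 6.9 / 2^13
LSB = 6.9 / 8192
LSB = 0.00084229 V = 0.84228516 mV

0.84228516 mV


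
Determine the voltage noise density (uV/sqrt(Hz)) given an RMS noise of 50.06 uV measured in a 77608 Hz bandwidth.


Noise spectral density = Vrms / sqrt(BW).
NSD = 50.06 / sqrt(77608)
NSD = 50.06 / 278.5821
NSD = 0.1797 uV/sqrt(Hz)

0.1797 uV/sqrt(Hz)


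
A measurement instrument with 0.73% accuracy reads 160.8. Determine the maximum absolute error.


Absolute error = (accuracy% / 100) * reading.
Error = (0.73 / 100) * 160.8
Error = 0.0073 * 160.8
Error = 1.1738

1.1738


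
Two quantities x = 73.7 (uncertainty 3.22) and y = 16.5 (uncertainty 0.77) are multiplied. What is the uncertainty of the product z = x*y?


For a product z = x*y, the relative uncertainty is:
uz/z = sqrt((ux/x)^2 + (uy/y)^2)
Relative uncertainties: ux/x = 3.22/73.7 = 0.043691
uy/y = 0.77/16.5 = 0.046667
z = 73.7 * 16.5 = 1216.0
uz = 1216.0 * sqrt(0.043691^2 + 0.046667^2) = 77.738

77.738


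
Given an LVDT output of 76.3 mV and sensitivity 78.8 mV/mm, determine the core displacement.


Displacement = Vout / sensitivity.
d = 76.3 / 78.8
d = 0.968 mm

0.968 mm


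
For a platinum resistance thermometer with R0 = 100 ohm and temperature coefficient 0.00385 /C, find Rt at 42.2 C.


The RTD equation: Rt = R0 * (1 + alpha * T).
Rt = 100 * (1 + 0.00385 * 42.2)
Rt = 100 * (1 + 0.16247)
Rt = 100 * 1.16247
Rt = 116.247 ohm

116.247 ohm


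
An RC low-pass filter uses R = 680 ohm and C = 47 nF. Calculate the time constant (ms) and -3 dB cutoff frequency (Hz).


Time constant: tau = R * C.
tau = 680 * 4.70e-08 = 3.196e-05 s
tau = 0.032 ms
Cutoff frequency: fc = 1 / (2*pi*R*C).
fc = 1 / (2*pi*3.196e-05) = 4979.82 Hz

tau = 0.032 ms, fc = 4979.82 Hz


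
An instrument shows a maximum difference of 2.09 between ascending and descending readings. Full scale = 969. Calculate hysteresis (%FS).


Hysteresis = (max difference / full scale) * 100%.
H = (2.09 / 969) * 100
H = 0.216 %FS

0.216 %FS


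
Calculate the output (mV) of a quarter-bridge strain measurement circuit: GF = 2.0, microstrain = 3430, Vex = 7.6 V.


Quarter bridge output: Vout = (GF * epsilon * Vex) / 4.
Vout = (2.0 * 3430e-6 * 7.6) / 4
Vout = 0.052136 / 4 V
Vout = 0.013034 V = 13.034 mV

13.034 mV


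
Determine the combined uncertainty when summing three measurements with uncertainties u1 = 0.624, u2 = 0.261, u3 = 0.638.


For a sum of independent quantities, uc = sqrt(u1^2 + u2^2 + u3^2).
uc = sqrt(0.624^2 + 0.261^2 + 0.638^2)
uc = sqrt(0.389376 + 0.068121 + 0.407044)
uc = 0.9298

0.9298


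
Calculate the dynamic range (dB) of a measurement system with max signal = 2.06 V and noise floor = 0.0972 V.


Dynamic range = 20 * log10(Vmax / Vnoise).
DR = 20 * log10(2.06 / 0.0972)
DR = 20 * log10(21.19)
DR = 26.52 dB

26.52 dB


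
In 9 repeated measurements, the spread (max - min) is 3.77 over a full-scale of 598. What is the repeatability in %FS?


Repeatability = (spread / full scale) * 100%.
R = (3.77 / 598) * 100
R = 0.63 %FS

0.63 %FS


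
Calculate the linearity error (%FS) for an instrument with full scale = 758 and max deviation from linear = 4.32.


Linearity error = (max deviation / full scale) * 100%.
Linearity = (4.32 / 758) * 100
Linearity = 0.57 %FS

0.57 %FS


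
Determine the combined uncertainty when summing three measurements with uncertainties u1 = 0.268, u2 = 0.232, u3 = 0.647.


For a sum of independent quantities, uc = sqrt(u1^2 + u2^2 + u3^2).
uc = sqrt(0.268^2 + 0.232^2 + 0.647^2)
uc = sqrt(0.071824 + 0.053824 + 0.418609)
uc = 0.7377

0.7377


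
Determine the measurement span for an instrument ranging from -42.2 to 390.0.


Span = upper range - lower range.
Span = 390.0 - (-42.2)
Span = 432.2

432.2


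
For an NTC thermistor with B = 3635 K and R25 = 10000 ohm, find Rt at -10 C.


NTC thermistor equation: Rt = R25 * exp(B * (1/T - 1/T25)).
T in Kelvin: 263.15 K, T25 = 298.15 K
1/T - 1/T25 = 1/263.15 - 1/298.15 = 0.0004461
B * (1/T - 1/T25) = 3635 * 0.0004461 = 1.6216
Rt = 10000 * exp(1.6216) = 50610.0 ohm

50610.0 ohm


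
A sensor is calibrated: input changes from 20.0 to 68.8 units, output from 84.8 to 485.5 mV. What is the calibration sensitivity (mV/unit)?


Sensitivity = (y2 - y1) / (x2 - x1).
S = (485.5 - 84.8) / (68.8 - 20.0)
S = 400.7 / 48.8
S = 8.2111 mV/unit

8.2111 mV/unit


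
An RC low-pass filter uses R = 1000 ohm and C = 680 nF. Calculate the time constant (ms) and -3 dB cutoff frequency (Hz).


Time constant: tau = R * C.
tau = 1000 * 6.80e-07 = 0.00068 s
tau = 0.68 ms
Cutoff frequency: fc = 1 / (2*pi*R*C).
fc = 1 / (2*pi*0.00068) = 234.05 Hz

tau = 0.68 ms, fc = 234.05 Hz


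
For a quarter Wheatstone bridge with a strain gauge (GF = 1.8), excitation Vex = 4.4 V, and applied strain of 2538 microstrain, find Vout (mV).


Quarter bridge output: Vout = (GF * epsilon * Vex) / 4.
Vout = (1.8 * 2538e-6 * 4.4) / 4
Vout = 0.02010096 / 4 V
Vout = 0.00502524 V = 5.0252 mV

5.0252 mV


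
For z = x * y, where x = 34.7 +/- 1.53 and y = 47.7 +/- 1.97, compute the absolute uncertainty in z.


For a product z = x*y, the relative uncertainty is:
uz/z = sqrt((ux/x)^2 + (uy/y)^2)
Relative uncertainties: ux/x = 1.53/34.7 = 0.044092
uy/y = 1.97/47.7 = 0.0413
z = 34.7 * 47.7 = 1655.2
uz = 1655.2 * sqrt(0.044092^2 + 0.0413^2) = 99.996

99.996


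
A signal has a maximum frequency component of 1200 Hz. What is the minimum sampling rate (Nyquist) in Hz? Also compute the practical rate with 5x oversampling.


By Nyquist theorem, fs_min = 2 * fmax.
fs_min = 2 * 1200 = 2400 Hz
Practical rate = 5 * fs_min = 5 * 2400 = 12000 Hz

fs_min = 2400 Hz, fs_practical = 12000 Hz


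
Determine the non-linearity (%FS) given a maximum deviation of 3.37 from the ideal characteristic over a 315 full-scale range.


Linearity error = (max deviation / full scale) * 100%.
Linearity = (3.37 / 315) * 100
Linearity = 1.07 %FS

1.07 %FS


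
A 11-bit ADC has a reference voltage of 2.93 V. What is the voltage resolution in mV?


The resolution (LSB) of an ADC is Vref / 2^n.
LSB = 2.93 / 2^11
LSB = 2.93 / 2048
LSB = 0.00143066 V = 1.43066406 mV

1.43066406 mV


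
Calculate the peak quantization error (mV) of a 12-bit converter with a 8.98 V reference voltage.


The maximum quantization error is +/- LSB/2.
LSB = Vref / 2^n = 8.98 / 4096 = 0.00219238 V
Max error = LSB / 2 = 0.00219238 / 2 = 0.00109619 V
Max error = 1.0962 mV

1.0962 mV


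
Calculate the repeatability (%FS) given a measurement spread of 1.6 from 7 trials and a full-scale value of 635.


Repeatability = (spread / full scale) * 100%.
R = (1.6 / 635) * 100
R = 0.252 %FS

0.252 %FS


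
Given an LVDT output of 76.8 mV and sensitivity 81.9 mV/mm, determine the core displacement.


Displacement = Vout / sensitivity.
d = 76.8 / 81.9
d = 0.938 mm

0.938 mm


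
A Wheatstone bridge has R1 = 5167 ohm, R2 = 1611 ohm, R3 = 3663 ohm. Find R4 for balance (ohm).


At balance: R1*R4 = R2*R3, so R4 = R2*R3/R1.
R4 = 1611 * 3663 / 5167
R4 = 5901093 / 5167
R4 = 1142.07 ohm

1142.07 ohm


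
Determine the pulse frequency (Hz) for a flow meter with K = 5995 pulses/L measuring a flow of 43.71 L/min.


Frequency = K * Q / 60 (converting L/min to L/s).
f = 5995 * 43.71 / 60
f = 262041.45 / 60
f = 4367.36 Hz

4367.36 Hz


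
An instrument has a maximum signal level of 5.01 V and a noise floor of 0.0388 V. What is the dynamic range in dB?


Dynamic range = 20 * log10(Vmax / Vnoise).
DR = 20 * log10(5.01 / 0.0388)
DR = 20 * log10(129.12)
DR = 42.22 dB

42.22 dB


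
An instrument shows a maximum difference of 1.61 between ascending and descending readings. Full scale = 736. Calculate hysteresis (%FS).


Hysteresis = (max difference / full scale) * 100%.
H = (1.61 / 736) * 100
H = 0.219 %FS

0.219 %FS


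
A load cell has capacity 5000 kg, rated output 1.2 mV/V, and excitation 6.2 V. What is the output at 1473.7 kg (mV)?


Vout = rated_output * Vex * (load / capacity).
Vout = 1.2 * 6.2 * (1473.7 / 5000)
Vout = 1.2 * 6.2 * 0.29474
Vout = 2.193 mV

2.193 mV


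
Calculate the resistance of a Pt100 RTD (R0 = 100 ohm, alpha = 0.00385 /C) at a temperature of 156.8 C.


The RTD equation: Rt = R0 * (1 + alpha * T).
Rt = 100 * (1 + 0.00385 * 156.8)
Rt = 100 * (1 + 0.60368)
Rt = 100 * 1.60368
Rt = 160.368 ohm

160.368 ohm


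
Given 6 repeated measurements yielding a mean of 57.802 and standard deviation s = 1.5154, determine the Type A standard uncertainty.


The standard uncertainty for Type A evaluation is u = s / sqrt(n).
u = 1.5154 / sqrt(6)
u = 1.5154 / 2.4495
u = 0.6187

0.6187


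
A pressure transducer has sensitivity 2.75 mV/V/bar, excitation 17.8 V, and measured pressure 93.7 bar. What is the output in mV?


Output = sensitivity * Vex * P.
Vout = 2.75 * 17.8 * 93.7
Vout = 48.95 * 93.7
Vout = 4586.62 mV

4586.62 mV


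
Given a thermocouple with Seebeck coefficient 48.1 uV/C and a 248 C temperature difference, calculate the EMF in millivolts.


The thermocouple output V = sensitivity * dT.
V = 48.1 uV/C * 248 C
V = 11928.8 uV
V = 11.929 mV

11.929 mV


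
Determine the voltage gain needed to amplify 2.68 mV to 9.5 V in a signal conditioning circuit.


Gain = Vout / Vin (converting to same units).
G = 9.5 V / 2.68 mV
G = 9500.0 mV / 2.68 mV
G = 3544.78

3544.78


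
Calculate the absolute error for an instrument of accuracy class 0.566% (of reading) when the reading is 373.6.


Absolute error = (accuracy% / 100) * reading.
Error = (0.566 / 100) * 373.6
Error = 0.00566 * 373.6
Error = 2.1146

2.1146


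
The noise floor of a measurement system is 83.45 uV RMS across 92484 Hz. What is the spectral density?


Noise spectral density = Vrms / sqrt(BW).
NSD = 83.45 / sqrt(92484)
NSD = 83.45 / 304.1118
NSD = 0.2744 uV/sqrt(Hz)

0.2744 uV/sqrt(Hz)


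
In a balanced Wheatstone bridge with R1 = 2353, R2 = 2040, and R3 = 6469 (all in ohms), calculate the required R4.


At balance: R1*R4 = R2*R3, so R4 = R2*R3/R1.
R4 = 2040 * 6469 / 2353
R4 = 13196760 / 2353
R4 = 5608.48 ohm

5608.48 ohm


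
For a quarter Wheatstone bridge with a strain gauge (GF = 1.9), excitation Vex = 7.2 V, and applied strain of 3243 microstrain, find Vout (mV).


Quarter bridge output: Vout = (GF * epsilon * Vex) / 4.
Vout = (1.9 * 3243e-6 * 7.2) / 4
Vout = 0.04436424 / 4 V
Vout = 0.01109106 V = 11.0911 mV

11.0911 mV


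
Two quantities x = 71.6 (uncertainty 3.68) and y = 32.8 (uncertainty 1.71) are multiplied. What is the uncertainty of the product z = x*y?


For a product z = x*y, the relative uncertainty is:
uz/z = sqrt((ux/x)^2 + (uy/y)^2)
Relative uncertainties: ux/x = 3.68/71.6 = 0.051397
uy/y = 1.71/32.8 = 0.052134
z = 71.6 * 32.8 = 2348.5
uz = 2348.5 * sqrt(0.051397^2 + 0.052134^2) = 171.93

171.93


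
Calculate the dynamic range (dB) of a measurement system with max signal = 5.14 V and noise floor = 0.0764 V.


Dynamic range = 20 * log10(Vmax / Vnoise).
DR = 20 * log10(5.14 / 0.0764)
DR = 20 * log10(67.28)
DR = 36.56 dB

36.56 dB


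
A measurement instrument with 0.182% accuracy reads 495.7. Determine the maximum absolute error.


Absolute error = (accuracy% / 100) * reading.
Error = (0.182 / 100) * 495.7
Error = 0.00182 * 495.7
Error = 0.9022

0.9022


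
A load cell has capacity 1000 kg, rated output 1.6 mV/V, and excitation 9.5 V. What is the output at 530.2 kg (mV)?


Vout = rated_output * Vex * (load / capacity).
Vout = 1.6 * 9.5 * (530.2 / 1000)
Vout = 1.6 * 9.5 * 0.5302
Vout = 8.059 mV

8.059 mV


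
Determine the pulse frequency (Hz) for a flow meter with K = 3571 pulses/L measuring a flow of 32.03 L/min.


Frequency = K * Q / 60 (converting L/min to L/s).
f = 3571 * 32.03 / 60
f = 114379.13 / 60
f = 1906.32 Hz

1906.32 Hz


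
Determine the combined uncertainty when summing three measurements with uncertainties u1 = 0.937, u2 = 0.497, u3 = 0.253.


For a sum of independent quantities, uc = sqrt(u1^2 + u2^2 + u3^2).
uc = sqrt(0.937^2 + 0.497^2 + 0.253^2)
uc = sqrt(0.877969 + 0.247009 + 0.064009)
uc = 1.0904

1.0904


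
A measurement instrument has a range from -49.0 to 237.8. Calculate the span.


Span = upper range - lower range.
Span = 237.8 - (-49.0)
Span = 286.8

286.8


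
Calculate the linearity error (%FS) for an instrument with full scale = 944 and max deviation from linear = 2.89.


Linearity error = (max deviation / full scale) * 100%.
Linearity = (2.89 / 944) * 100
Linearity = 0.306 %FS

0.306 %FS


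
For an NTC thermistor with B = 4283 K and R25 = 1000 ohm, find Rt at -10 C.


NTC thermistor equation: Rt = R25 * exp(B * (1/T - 1/T25)).
T in Kelvin: 263.15 K, T25 = 298.15 K
1/T - 1/T25 = 1/263.15 - 1/298.15 = 0.0004461
B * (1/T - 1/T25) = 4283 * 0.0004461 = 1.9106
Rt = 1000 * exp(1.9106) = 6757.4 ohm

6757.4 ohm


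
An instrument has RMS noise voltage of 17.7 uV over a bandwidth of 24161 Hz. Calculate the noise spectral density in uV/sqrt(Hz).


Noise spectral density = Vrms / sqrt(BW).
NSD = 17.7 / sqrt(24161)
NSD = 17.7 / 155.4381
NSD = 0.1139 uV/sqrt(Hz)

0.1139 uV/sqrt(Hz)


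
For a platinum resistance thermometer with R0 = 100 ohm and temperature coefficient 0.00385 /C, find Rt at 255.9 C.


The RTD equation: Rt = R0 * (1 + alpha * T).
Rt = 100 * (1 + 0.00385 * 255.9)
Rt = 100 * (1 + 0.985215)
Rt = 100 * 1.985215
Rt = 198.522 ohm

198.522 ohm


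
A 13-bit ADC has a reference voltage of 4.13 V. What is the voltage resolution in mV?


The resolution (LSB) of an ADC is Vref / 2^n.
LSB = 4.13 / 2^13
LSB = 4.13 / 8192
LSB = 0.00050415 V = 0.50415039 mV

0.50415039 mV


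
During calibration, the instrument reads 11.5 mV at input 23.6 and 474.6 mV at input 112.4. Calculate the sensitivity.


Sensitivity = (y2 - y1) / (x2 - x1).
S = (474.6 - 11.5) / (112.4 - 23.6)
S = 463.1 / 88.8
S = 5.2151 mV/unit

5.2151 mV/unit


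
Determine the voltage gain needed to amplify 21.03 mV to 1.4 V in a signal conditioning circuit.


Gain = Vout / Vin (converting to same units).
G = 1.4 V / 21.03 mV
G = 1400.0 mV / 21.03 mV
G = 66.57

66.57


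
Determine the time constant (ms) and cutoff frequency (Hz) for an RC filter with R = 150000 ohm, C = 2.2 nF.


Time constant: tau = R * C.
tau = 150000 * 2.20e-09 = 0.00033 s
tau = 0.33 ms
Cutoff frequency: fc = 1 / (2*pi*R*C).
fc = 1 / (2*pi*0.00033) = 482.29 Hz

tau = 0.33 ms, fc = 482.29 Hz


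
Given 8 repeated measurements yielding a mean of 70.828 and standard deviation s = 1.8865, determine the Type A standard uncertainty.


The standard uncertainty for Type A evaluation is u = s / sqrt(n).
u = 1.8865 / sqrt(8)
u = 1.8865 / 2.8284
u = 0.667

0.667


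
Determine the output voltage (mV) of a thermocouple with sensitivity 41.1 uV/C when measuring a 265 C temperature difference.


The thermocouple output V = sensitivity * dT.
V = 41.1 uV/C * 265 C
V = 10891.5 uV
V = 10.892 mV

10.892 mV


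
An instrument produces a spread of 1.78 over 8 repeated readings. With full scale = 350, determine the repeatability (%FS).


Repeatability = (spread / full scale) * 100%.
R = (1.78 / 350) * 100
R = 0.509 %FS

0.509 %FS


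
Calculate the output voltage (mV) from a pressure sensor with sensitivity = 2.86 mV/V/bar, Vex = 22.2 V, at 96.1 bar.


Output = sensitivity * Vex * P.
Vout = 2.86 * 22.2 * 96.1
Vout = 63.492 * 96.1
Vout = 6101.58 mV

6101.58 mV


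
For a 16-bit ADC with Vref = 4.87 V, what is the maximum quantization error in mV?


The maximum quantization error is +/- LSB/2.
LSB = Vref / 2^n = 4.87 / 65536 = 7.431e-05 V
Max error = LSB / 2 = 7.431e-05 / 2 = 3.716e-05 V
Max error = 0.0372 mV

0.0372 mV


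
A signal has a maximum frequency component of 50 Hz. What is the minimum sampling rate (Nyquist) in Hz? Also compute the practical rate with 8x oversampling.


By Nyquist theorem, fs_min = 2 * fmax.
fs_min = 2 * 50 = 100 Hz
Practical rate = 8 * fs_min = 8 * 100 = 800 Hz

fs_min = 100 Hz, fs_practical = 800 Hz


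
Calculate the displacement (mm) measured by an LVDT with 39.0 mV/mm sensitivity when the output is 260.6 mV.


Displacement = Vout / sensitivity.
d = 260.6 / 39.0
d = 6.682 mm

6.682 mm


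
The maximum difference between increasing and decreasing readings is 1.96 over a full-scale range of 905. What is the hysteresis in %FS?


Hysteresis = (max difference / full scale) * 100%.
H = (1.96 / 905) * 100
H = 0.217 %FS

0.217 %FS


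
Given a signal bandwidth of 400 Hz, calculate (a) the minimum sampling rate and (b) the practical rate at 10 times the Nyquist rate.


By Nyquist theorem, fs_min = 2 * fmax.
fs_min = 2 * 400 = 800 Hz
Practical rate = 10 * fs_min = 10 * 800 = 8000 Hz

fs_min = 800 Hz, fs_practical = 8000 Hz


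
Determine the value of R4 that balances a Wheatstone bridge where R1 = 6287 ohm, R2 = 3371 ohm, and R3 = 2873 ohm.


At balance: R1*R4 = R2*R3, so R4 = R2*R3/R1.
R4 = 3371 * 2873 / 6287
R4 = 9684883 / 6287
R4 = 1540.46 ohm

1540.46 ohm


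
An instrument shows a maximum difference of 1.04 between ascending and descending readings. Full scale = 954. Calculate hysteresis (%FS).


Hysteresis = (max difference / full scale) * 100%.
H = (1.04 / 954) * 100
H = 0.109 %FS

0.109 %FS


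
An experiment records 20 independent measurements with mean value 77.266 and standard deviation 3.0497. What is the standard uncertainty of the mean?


The standard uncertainty for Type A evaluation is u = s / sqrt(n).
u = 3.0497 / sqrt(20)
u = 3.0497 / 4.4721
u = 0.6819

0.6819


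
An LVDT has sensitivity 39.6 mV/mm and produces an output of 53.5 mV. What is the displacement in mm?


Displacement = Vout / sensitivity.
d = 53.5 / 39.6
d = 1.351 mm

1.351 mm


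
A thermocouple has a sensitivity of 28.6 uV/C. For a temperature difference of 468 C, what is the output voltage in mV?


The thermocouple output V = sensitivity * dT.
V = 28.6 uV/C * 468 C
V = 13384.8 uV
V = 13.385 mV

13.385 mV


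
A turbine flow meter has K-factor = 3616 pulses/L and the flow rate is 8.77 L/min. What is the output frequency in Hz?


Frequency = K * Q / 60 (converting L/min to L/s).
f = 3616 * 8.77 / 60
f = 31712.32 / 60
f = 528.54 Hz

528.54 Hz


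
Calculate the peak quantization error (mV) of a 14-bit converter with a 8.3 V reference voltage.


The maximum quantization error is +/- LSB/2.
LSB = Vref / 2^n = 8.3 / 16384 = 0.00050659 V
Max error = LSB / 2 = 0.00050659 / 2 = 0.0002533 V
Max error = 0.2533 mV

0.2533 mV


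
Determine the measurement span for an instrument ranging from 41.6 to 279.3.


Span = upper range - lower range.
Span = 279.3 - (41.6)
Span = 237.7

237.7


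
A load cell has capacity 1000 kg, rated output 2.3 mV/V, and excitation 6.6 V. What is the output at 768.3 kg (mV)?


Vout = rated_output * Vex * (load / capacity).
Vout = 2.3 * 6.6 * (768.3 / 1000)
Vout = 2.3 * 6.6 * 0.7683
Vout = 11.663 mV

11.663 mV


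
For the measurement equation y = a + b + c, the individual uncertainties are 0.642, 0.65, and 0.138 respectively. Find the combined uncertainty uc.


For a sum of independent quantities, uc = sqrt(u1^2 + u2^2 + u3^2).
uc = sqrt(0.642^2 + 0.65^2 + 0.138^2)
uc = sqrt(0.412164 + 0.4225 + 0.019044)
uc = 0.924

0.924


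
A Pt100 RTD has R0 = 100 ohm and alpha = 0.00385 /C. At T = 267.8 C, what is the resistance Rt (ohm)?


The RTD equation: Rt = R0 * (1 + alpha * T).
Rt = 100 * (1 + 0.00385 * 267.8)
Rt = 100 * (1 + 1.03103)
Rt = 100 * 2.03103
Rt = 203.103 ohm

203.103 ohm


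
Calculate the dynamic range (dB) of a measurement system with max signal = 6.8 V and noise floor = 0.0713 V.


Dynamic range = 20 * log10(Vmax / Vnoise).
DR = 20 * log10(6.8 / 0.0713)
DR = 20 * log10(95.37)
DR = 39.59 dB

39.59 dB


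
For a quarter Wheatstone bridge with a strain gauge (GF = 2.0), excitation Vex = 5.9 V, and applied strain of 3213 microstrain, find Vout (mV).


Quarter bridge output: Vout = (GF * epsilon * Vex) / 4.
Vout = (2.0 * 3213e-6 * 5.9) / 4
Vout = 0.0379134 / 4 V
Vout = 0.00947835 V = 9.4784 mV

9.4784 mV


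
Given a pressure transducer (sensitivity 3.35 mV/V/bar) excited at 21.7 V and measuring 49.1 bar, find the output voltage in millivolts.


Output = sensitivity * Vex * P.
Vout = 3.35 * 21.7 * 49.1
Vout = 72.695 * 49.1
Vout = 3569.32 mV

3569.32 mV


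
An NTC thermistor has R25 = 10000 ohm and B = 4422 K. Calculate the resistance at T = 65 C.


NTC thermistor equation: Rt = R25 * exp(B * (1/T - 1/T25)).
T in Kelvin: 338.15 K, T25 = 298.15 K
1/T - 1/T25 = 1/338.15 - 1/298.15 = -0.00039675
B * (1/T - 1/T25) = 4422 * -0.00039675 = -1.7544
Rt = 10000 * exp(-1.7544) = 1730.1 ohm

1730.1 ohm


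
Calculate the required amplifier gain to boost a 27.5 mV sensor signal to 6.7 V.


Gain = Vout / Vin (converting to same units).
G = 6.7 V / 27.5 mV
G = 6700.0 mV / 27.5 mV
G = 243.64

243.64


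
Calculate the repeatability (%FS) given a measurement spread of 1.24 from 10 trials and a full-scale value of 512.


Repeatability = (spread / full scale) * 100%.
R = (1.24 / 512) * 100
R = 0.242 %FS

0.242 %FS


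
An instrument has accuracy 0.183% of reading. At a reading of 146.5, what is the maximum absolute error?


Absolute error = (accuracy% / 100) * reading.
Error = (0.183 / 100) * 146.5
Error = 0.00183 * 146.5
Error = 0.2681

0.2681


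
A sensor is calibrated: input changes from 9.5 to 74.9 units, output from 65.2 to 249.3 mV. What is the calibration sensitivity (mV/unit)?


Sensitivity = (y2 - y1) / (x2 - x1).
S = (249.3 - 65.2) / (74.9 - 9.5)
S = 184.1 / 65.4
S = 2.815 mV/unit

2.815 mV/unit


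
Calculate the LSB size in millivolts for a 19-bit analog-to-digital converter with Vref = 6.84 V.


The resolution (LSB) of an ADC is Vref / 2^n.
LSB = 6.84 / 2^19
LSB = 6.84 / 524288
LSB = 1.305e-05 V = 0.01304626 mV

0.01304626 mV


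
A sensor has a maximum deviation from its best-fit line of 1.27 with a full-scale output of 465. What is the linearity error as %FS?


Linearity error = (max deviation / full scale) * 100%.
Linearity = (1.27 / 465) * 100
Linearity = 0.273 %FS

0.273 %FS


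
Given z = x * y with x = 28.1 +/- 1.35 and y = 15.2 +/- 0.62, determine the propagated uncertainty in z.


For a product z = x*y, the relative uncertainty is:
uz/z = sqrt((ux/x)^2 + (uy/y)^2)
Relative uncertainties: ux/x = 1.35/28.1 = 0.048043
uy/y = 0.62/15.2 = 0.040789
z = 28.1 * 15.2 = 427.1
uz = 427.1 * sqrt(0.048043^2 + 0.040789^2) = 26.918

26.918


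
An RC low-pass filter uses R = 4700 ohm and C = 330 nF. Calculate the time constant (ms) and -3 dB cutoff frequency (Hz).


Time constant: tau = R * C.
tau = 4700 * 3.30e-07 = 0.001551 s
tau = 1.551 ms
Cutoff frequency: fc = 1 / (2*pi*R*C).
fc = 1 / (2*pi*0.001551) = 102.61 Hz

tau = 1.551 ms, fc = 102.61 Hz


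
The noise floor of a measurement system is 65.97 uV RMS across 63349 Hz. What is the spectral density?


Noise spectral density = Vrms / sqrt(BW).
NSD = 65.97 / sqrt(63349)
NSD = 65.97 / 251.6923
NSD = 0.2621 uV/sqrt(Hz)

0.2621 uV/sqrt(Hz)


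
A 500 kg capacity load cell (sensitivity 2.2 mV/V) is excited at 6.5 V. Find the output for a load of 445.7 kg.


Vout = rated_output * Vex * (load / capacity).
Vout = 2.2 * 6.5 * (445.7 / 500)
Vout = 2.2 * 6.5 * 0.8914
Vout = 12.747 mV

12.747 mV


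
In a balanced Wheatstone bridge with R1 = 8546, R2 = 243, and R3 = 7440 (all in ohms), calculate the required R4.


At balance: R1*R4 = R2*R3, so R4 = R2*R3/R1.
R4 = 243 * 7440 / 8546
R4 = 1807920 / 8546
R4 = 211.55 ohm

211.55 ohm


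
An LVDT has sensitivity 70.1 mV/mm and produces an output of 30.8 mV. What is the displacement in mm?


Displacement = Vout / sensitivity.
d = 30.8 / 70.1
d = 0.439 mm

0.439 mm
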